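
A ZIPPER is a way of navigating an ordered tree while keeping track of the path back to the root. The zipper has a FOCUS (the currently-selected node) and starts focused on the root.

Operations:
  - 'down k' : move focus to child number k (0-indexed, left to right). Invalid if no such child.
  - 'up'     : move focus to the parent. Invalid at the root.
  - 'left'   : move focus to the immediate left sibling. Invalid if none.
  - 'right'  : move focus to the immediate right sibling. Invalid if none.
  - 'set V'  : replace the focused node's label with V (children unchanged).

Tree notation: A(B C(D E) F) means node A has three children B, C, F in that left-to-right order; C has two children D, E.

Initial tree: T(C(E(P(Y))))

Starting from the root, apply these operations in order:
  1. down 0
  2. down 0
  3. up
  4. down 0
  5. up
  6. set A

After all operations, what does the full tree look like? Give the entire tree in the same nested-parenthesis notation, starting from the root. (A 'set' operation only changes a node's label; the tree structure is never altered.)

Step 1 (down 0): focus=C path=0 depth=1 children=['E'] left=[] right=[] parent=T
Step 2 (down 0): focus=E path=0/0 depth=2 children=['P'] left=[] right=[] parent=C
Step 3 (up): focus=C path=0 depth=1 children=['E'] left=[] right=[] parent=T
Step 4 (down 0): focus=E path=0/0 depth=2 children=['P'] left=[] right=[] parent=C
Step 5 (up): focus=C path=0 depth=1 children=['E'] left=[] right=[] parent=T
Step 6 (set A): focus=A path=0 depth=1 children=['E'] left=[] right=[] parent=T

Answer: T(A(E(P(Y))))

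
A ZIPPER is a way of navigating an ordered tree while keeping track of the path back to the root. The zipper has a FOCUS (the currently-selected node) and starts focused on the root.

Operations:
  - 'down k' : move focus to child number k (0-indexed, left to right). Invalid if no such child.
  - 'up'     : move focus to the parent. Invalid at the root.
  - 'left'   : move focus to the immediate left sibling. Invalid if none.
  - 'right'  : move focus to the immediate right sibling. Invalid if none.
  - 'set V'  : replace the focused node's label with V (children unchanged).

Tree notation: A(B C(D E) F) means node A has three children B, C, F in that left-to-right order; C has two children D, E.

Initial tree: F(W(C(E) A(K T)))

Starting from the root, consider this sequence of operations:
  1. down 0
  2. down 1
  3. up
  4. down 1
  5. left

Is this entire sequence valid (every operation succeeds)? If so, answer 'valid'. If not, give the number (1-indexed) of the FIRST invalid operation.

Answer: valid

Derivation:
Step 1 (down 0): focus=W path=0 depth=1 children=['C', 'A'] left=[] right=[] parent=F
Step 2 (down 1): focus=A path=0/1 depth=2 children=['K', 'T'] left=['C'] right=[] parent=W
Step 3 (up): focus=W path=0 depth=1 children=['C', 'A'] left=[] right=[] parent=F
Step 4 (down 1): focus=A path=0/1 depth=2 children=['K', 'T'] left=['C'] right=[] parent=W
Step 5 (left): focus=C path=0/0 depth=2 children=['E'] left=[] right=['A'] parent=W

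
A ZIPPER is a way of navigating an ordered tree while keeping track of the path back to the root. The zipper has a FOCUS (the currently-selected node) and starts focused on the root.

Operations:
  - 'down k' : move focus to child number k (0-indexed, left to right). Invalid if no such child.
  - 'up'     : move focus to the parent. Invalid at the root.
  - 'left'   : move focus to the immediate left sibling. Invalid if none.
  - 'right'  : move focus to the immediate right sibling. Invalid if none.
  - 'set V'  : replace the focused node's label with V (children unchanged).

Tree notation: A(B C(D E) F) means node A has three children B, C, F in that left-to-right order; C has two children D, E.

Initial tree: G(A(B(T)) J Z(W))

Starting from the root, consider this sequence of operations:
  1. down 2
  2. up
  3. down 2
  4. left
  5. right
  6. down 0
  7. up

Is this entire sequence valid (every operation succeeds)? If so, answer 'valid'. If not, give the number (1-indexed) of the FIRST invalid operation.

Step 1 (down 2): focus=Z path=2 depth=1 children=['W'] left=['A', 'J'] right=[] parent=G
Step 2 (up): focus=G path=root depth=0 children=['A', 'J', 'Z'] (at root)
Step 3 (down 2): focus=Z path=2 depth=1 children=['W'] left=['A', 'J'] right=[] parent=G
Step 4 (left): focus=J path=1 depth=1 children=[] left=['A'] right=['Z'] parent=G
Step 5 (right): focus=Z path=2 depth=1 children=['W'] left=['A', 'J'] right=[] parent=G
Step 6 (down 0): focus=W path=2/0 depth=2 children=[] left=[] right=[] parent=Z
Step 7 (up): focus=Z path=2 depth=1 children=['W'] left=['A', 'J'] right=[] parent=G

Answer: valid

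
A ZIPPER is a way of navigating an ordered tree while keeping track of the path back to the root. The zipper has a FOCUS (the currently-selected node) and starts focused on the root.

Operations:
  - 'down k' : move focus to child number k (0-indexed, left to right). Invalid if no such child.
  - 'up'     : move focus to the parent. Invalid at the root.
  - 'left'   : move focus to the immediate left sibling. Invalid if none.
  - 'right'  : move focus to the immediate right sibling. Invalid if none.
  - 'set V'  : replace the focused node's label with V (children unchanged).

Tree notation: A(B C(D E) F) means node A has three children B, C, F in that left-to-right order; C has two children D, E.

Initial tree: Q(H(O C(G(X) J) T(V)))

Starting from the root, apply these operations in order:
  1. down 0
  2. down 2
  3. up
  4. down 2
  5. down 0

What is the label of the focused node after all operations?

Step 1 (down 0): focus=H path=0 depth=1 children=['O', 'C', 'T'] left=[] right=[] parent=Q
Step 2 (down 2): focus=T path=0/2 depth=2 children=['V'] left=['O', 'C'] right=[] parent=H
Step 3 (up): focus=H path=0 depth=1 children=['O', 'C', 'T'] left=[] right=[] parent=Q
Step 4 (down 2): focus=T path=0/2 depth=2 children=['V'] left=['O', 'C'] right=[] parent=H
Step 5 (down 0): focus=V path=0/2/0 depth=3 children=[] left=[] right=[] parent=T

Answer: V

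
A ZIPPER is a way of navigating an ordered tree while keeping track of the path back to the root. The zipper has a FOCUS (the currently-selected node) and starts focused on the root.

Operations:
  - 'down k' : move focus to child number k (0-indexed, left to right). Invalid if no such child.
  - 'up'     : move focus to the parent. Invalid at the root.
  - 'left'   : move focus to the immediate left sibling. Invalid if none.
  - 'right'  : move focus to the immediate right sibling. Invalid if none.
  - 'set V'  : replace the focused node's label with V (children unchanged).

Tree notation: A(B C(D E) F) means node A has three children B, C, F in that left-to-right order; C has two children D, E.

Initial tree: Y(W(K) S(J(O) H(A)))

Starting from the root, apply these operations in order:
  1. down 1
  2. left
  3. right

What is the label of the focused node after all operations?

Step 1 (down 1): focus=S path=1 depth=1 children=['J', 'H'] left=['W'] right=[] parent=Y
Step 2 (left): focus=W path=0 depth=1 children=['K'] left=[] right=['S'] parent=Y
Step 3 (right): focus=S path=1 depth=1 children=['J', 'H'] left=['W'] right=[] parent=Y

Answer: S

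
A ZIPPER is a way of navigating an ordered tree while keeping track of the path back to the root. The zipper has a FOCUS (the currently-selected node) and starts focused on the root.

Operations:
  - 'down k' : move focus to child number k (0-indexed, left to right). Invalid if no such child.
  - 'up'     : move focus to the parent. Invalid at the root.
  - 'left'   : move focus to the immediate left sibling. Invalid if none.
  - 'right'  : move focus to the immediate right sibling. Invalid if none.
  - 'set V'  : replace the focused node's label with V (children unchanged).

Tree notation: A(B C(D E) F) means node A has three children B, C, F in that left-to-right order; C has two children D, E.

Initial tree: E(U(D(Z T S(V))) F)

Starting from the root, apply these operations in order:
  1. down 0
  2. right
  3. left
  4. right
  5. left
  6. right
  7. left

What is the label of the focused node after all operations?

Answer: U

Derivation:
Step 1 (down 0): focus=U path=0 depth=1 children=['D'] left=[] right=['F'] parent=E
Step 2 (right): focus=F path=1 depth=1 children=[] left=['U'] right=[] parent=E
Step 3 (left): focus=U path=0 depth=1 children=['D'] left=[] right=['F'] parent=E
Step 4 (right): focus=F path=1 depth=1 children=[] left=['U'] right=[] parent=E
Step 5 (left): focus=U path=0 depth=1 children=['D'] left=[] right=['F'] parent=E
Step 6 (right): focus=F path=1 depth=1 children=[] left=['U'] right=[] parent=E
Step 7 (left): focus=U path=0 depth=1 children=['D'] left=[] right=['F'] parent=E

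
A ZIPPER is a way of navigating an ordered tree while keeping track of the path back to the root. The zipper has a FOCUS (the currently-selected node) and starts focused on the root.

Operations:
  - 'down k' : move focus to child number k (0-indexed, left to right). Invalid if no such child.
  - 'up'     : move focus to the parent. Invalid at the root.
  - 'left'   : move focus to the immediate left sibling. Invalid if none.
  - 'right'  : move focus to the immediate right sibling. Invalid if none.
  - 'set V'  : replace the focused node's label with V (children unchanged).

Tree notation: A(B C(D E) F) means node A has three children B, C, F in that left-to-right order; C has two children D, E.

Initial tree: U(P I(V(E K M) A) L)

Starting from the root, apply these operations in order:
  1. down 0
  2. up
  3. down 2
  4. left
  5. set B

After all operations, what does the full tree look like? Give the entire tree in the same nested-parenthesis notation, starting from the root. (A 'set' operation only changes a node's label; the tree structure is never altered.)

Step 1 (down 0): focus=P path=0 depth=1 children=[] left=[] right=['I', 'L'] parent=U
Step 2 (up): focus=U path=root depth=0 children=['P', 'I', 'L'] (at root)
Step 3 (down 2): focus=L path=2 depth=1 children=[] left=['P', 'I'] right=[] parent=U
Step 4 (left): focus=I path=1 depth=1 children=['V', 'A'] left=['P'] right=['L'] parent=U
Step 5 (set B): focus=B path=1 depth=1 children=['V', 'A'] left=['P'] right=['L'] parent=U

Answer: U(P B(V(E K M) A) L)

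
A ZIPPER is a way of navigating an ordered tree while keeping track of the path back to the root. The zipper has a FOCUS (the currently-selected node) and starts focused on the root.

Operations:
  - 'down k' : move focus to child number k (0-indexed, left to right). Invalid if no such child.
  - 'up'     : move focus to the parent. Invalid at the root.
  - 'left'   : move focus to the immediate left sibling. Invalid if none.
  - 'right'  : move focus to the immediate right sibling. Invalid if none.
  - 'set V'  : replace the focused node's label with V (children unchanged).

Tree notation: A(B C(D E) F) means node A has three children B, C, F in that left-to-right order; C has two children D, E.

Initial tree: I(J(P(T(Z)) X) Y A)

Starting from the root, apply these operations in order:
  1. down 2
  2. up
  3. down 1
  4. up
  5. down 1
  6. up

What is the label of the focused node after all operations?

Answer: I

Derivation:
Step 1 (down 2): focus=A path=2 depth=1 children=[] left=['J', 'Y'] right=[] parent=I
Step 2 (up): focus=I path=root depth=0 children=['J', 'Y', 'A'] (at root)
Step 3 (down 1): focus=Y path=1 depth=1 children=[] left=['J'] right=['A'] parent=I
Step 4 (up): focus=I path=root depth=0 children=['J', 'Y', 'A'] (at root)
Step 5 (down 1): focus=Y path=1 depth=1 children=[] left=['J'] right=['A'] parent=I
Step 6 (up): focus=I path=root depth=0 children=['J', 'Y', 'A'] (at root)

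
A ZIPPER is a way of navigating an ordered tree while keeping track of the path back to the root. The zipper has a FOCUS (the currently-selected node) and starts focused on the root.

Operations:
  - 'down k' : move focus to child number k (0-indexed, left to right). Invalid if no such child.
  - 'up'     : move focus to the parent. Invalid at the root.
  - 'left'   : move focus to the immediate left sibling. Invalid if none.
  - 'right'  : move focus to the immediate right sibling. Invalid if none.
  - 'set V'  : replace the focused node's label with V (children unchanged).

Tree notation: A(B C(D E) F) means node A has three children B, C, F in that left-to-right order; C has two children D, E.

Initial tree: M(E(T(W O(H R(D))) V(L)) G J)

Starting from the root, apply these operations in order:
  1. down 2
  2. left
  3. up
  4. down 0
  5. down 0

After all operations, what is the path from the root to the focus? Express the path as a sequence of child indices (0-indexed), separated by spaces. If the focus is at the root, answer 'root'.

Step 1 (down 2): focus=J path=2 depth=1 children=[] left=['E', 'G'] right=[] parent=M
Step 2 (left): focus=G path=1 depth=1 children=[] left=['E'] right=['J'] parent=M
Step 3 (up): focus=M path=root depth=0 children=['E', 'G', 'J'] (at root)
Step 4 (down 0): focus=E path=0 depth=1 children=['T', 'V'] left=[] right=['G', 'J'] parent=M
Step 5 (down 0): focus=T path=0/0 depth=2 children=['W', 'O'] left=[] right=['V'] parent=E

Answer: 0 0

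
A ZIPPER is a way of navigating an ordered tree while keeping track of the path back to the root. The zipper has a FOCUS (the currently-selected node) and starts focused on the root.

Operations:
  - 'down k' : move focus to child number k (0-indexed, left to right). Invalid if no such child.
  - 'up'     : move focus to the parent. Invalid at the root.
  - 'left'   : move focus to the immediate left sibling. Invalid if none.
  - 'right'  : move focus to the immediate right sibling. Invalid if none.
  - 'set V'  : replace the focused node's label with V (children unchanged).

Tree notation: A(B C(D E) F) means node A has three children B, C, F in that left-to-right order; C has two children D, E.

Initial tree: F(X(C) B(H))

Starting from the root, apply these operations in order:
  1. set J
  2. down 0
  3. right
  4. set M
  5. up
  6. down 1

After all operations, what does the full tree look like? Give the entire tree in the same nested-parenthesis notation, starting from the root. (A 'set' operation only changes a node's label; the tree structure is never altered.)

Step 1 (set J): focus=J path=root depth=0 children=['X', 'B'] (at root)
Step 2 (down 0): focus=X path=0 depth=1 children=['C'] left=[] right=['B'] parent=J
Step 3 (right): focus=B path=1 depth=1 children=['H'] left=['X'] right=[] parent=J
Step 4 (set M): focus=M path=1 depth=1 children=['H'] left=['X'] right=[] parent=J
Step 5 (up): focus=J path=root depth=0 children=['X', 'M'] (at root)
Step 6 (down 1): focus=M path=1 depth=1 children=['H'] left=['X'] right=[] parent=J

Answer: J(X(C) M(H))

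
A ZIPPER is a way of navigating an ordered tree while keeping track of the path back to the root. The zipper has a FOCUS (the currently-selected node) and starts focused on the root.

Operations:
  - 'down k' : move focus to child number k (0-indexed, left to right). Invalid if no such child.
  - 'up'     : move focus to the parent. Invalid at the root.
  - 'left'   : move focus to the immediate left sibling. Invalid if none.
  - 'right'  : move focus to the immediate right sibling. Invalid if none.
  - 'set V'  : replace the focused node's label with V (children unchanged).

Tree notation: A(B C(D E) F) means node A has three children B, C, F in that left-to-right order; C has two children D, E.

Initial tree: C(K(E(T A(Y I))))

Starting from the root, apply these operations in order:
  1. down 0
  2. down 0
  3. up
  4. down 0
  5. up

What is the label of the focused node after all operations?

Answer: K

Derivation:
Step 1 (down 0): focus=K path=0 depth=1 children=['E'] left=[] right=[] parent=C
Step 2 (down 0): focus=E path=0/0 depth=2 children=['T', 'A'] left=[] right=[] parent=K
Step 3 (up): focus=K path=0 depth=1 children=['E'] left=[] right=[] parent=C
Step 4 (down 0): focus=E path=0/0 depth=2 children=['T', 'A'] left=[] right=[] parent=K
Step 5 (up): focus=K path=0 depth=1 children=['E'] left=[] right=[] parent=C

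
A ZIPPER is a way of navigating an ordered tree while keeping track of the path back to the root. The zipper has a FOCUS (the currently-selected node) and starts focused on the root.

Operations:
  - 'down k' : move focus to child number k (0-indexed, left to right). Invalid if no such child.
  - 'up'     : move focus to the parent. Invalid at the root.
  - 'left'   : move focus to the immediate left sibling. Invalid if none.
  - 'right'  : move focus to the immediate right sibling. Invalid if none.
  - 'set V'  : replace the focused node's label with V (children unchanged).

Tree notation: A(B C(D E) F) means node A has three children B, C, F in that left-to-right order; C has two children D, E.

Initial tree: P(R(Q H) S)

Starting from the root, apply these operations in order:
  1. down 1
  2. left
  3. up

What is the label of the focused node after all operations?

Answer: P

Derivation:
Step 1 (down 1): focus=S path=1 depth=1 children=[] left=['R'] right=[] parent=P
Step 2 (left): focus=R path=0 depth=1 children=['Q', 'H'] left=[] right=['S'] parent=P
Step 3 (up): focus=P path=root depth=0 children=['R', 'S'] (at root)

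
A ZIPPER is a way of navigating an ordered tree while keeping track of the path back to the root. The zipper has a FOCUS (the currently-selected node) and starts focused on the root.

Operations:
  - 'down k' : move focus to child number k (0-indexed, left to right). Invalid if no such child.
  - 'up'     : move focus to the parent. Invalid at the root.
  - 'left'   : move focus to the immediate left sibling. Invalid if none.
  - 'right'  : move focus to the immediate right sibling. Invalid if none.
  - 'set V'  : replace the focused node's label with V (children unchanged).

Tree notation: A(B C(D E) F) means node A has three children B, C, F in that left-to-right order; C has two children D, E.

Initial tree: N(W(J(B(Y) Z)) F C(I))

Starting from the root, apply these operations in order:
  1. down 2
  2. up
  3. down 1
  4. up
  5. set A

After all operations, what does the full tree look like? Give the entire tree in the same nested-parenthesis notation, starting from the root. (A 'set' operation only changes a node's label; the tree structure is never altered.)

Answer: A(W(J(B(Y) Z)) F C(I))

Derivation:
Step 1 (down 2): focus=C path=2 depth=1 children=['I'] left=['W', 'F'] right=[] parent=N
Step 2 (up): focus=N path=root depth=0 children=['W', 'F', 'C'] (at root)
Step 3 (down 1): focus=F path=1 depth=1 children=[] left=['W'] right=['C'] parent=N
Step 4 (up): focus=N path=root depth=0 children=['W', 'F', 'C'] (at root)
Step 5 (set A): focus=A path=root depth=0 children=['W', 'F', 'C'] (at root)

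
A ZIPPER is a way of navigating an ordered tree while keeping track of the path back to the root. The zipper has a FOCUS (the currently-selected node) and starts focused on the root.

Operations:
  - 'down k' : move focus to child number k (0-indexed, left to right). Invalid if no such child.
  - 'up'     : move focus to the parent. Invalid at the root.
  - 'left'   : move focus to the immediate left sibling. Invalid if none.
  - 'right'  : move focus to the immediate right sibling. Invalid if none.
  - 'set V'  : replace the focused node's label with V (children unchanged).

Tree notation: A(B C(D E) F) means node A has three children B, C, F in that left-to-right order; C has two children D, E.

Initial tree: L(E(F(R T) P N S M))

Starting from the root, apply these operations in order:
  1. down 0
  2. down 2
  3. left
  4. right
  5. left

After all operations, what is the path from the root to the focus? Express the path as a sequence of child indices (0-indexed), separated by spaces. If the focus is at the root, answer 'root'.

Step 1 (down 0): focus=E path=0 depth=1 children=['F', 'P', 'N', 'S', 'M'] left=[] right=[] parent=L
Step 2 (down 2): focus=N path=0/2 depth=2 children=[] left=['F', 'P'] right=['S', 'M'] parent=E
Step 3 (left): focus=P path=0/1 depth=2 children=[] left=['F'] right=['N', 'S', 'M'] parent=E
Step 4 (right): focus=N path=0/2 depth=2 children=[] left=['F', 'P'] right=['S', 'M'] parent=E
Step 5 (left): focus=P path=0/1 depth=2 children=[] left=['F'] right=['N', 'S', 'M'] parent=E

Answer: 0 1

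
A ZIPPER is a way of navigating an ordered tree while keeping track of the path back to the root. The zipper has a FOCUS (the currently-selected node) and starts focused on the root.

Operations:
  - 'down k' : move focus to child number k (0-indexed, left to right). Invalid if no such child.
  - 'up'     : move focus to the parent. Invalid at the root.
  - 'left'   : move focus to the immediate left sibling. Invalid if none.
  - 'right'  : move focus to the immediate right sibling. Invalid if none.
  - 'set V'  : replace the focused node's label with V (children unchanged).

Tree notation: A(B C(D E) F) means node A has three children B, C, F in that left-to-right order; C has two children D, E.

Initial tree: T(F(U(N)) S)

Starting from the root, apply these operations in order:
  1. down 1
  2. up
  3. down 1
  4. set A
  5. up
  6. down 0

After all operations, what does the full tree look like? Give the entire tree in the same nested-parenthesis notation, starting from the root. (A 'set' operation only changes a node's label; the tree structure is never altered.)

Step 1 (down 1): focus=S path=1 depth=1 children=[] left=['F'] right=[] parent=T
Step 2 (up): focus=T path=root depth=0 children=['F', 'S'] (at root)
Step 3 (down 1): focus=S path=1 depth=1 children=[] left=['F'] right=[] parent=T
Step 4 (set A): focus=A path=1 depth=1 children=[] left=['F'] right=[] parent=T
Step 5 (up): focus=T path=root depth=0 children=['F', 'A'] (at root)
Step 6 (down 0): focus=F path=0 depth=1 children=['U'] left=[] right=['A'] parent=T

Answer: T(F(U(N)) A)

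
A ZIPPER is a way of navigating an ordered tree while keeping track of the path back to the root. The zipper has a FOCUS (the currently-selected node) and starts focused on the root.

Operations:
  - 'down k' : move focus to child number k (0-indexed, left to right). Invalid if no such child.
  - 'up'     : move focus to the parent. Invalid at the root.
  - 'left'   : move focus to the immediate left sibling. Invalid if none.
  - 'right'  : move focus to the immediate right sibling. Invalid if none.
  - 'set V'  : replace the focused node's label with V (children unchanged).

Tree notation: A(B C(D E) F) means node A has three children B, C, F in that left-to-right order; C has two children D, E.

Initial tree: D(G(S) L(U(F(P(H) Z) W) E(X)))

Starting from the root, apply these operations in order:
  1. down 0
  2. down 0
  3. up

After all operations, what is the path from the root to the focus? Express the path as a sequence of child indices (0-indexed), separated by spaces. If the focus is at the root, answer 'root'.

Step 1 (down 0): focus=G path=0 depth=1 children=['S'] left=[] right=['L'] parent=D
Step 2 (down 0): focus=S path=0/0 depth=2 children=[] left=[] right=[] parent=G
Step 3 (up): focus=G path=0 depth=1 children=['S'] left=[] right=['L'] parent=D

Answer: 0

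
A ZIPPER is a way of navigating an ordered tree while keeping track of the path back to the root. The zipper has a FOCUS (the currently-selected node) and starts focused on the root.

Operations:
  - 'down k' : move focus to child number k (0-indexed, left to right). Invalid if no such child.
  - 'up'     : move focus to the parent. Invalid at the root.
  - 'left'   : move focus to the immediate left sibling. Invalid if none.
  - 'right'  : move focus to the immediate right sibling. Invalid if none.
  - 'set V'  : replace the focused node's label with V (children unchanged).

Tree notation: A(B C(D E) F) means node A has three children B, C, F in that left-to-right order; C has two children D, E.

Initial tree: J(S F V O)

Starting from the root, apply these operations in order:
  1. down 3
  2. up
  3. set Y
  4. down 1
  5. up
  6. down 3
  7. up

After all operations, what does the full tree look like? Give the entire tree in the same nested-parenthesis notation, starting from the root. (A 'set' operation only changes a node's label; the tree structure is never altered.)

Answer: Y(S F V O)

Derivation:
Step 1 (down 3): focus=O path=3 depth=1 children=[] left=['S', 'F', 'V'] right=[] parent=J
Step 2 (up): focus=J path=root depth=0 children=['S', 'F', 'V', 'O'] (at root)
Step 3 (set Y): focus=Y path=root depth=0 children=['S', 'F', 'V', 'O'] (at root)
Step 4 (down 1): focus=F path=1 depth=1 children=[] left=['S'] right=['V', 'O'] parent=Y
Step 5 (up): focus=Y path=root depth=0 children=['S', 'F', 'V', 'O'] (at root)
Step 6 (down 3): focus=O path=3 depth=1 children=[] left=['S', 'F', 'V'] right=[] parent=Y
Step 7 (up): focus=Y path=root depth=0 children=['S', 'F', 'V', 'O'] (at root)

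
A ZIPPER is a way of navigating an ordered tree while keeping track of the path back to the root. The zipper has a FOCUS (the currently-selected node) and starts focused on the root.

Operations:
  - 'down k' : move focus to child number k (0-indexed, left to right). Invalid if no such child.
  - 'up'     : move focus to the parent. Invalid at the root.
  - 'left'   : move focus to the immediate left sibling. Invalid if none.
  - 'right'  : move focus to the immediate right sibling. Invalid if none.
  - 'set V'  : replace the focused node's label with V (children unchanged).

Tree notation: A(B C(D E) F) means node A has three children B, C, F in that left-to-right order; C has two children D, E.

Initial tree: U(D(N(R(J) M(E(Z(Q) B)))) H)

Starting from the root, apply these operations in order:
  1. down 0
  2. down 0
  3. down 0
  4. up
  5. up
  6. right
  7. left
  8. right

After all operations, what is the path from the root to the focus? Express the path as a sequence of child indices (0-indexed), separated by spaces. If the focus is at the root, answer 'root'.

Answer: 1

Derivation:
Step 1 (down 0): focus=D path=0 depth=1 children=['N'] left=[] right=['H'] parent=U
Step 2 (down 0): focus=N path=0/0 depth=2 children=['R', 'M'] left=[] right=[] parent=D
Step 3 (down 0): focus=R path=0/0/0 depth=3 children=['J'] left=[] right=['M'] parent=N
Step 4 (up): focus=N path=0/0 depth=2 children=['R', 'M'] left=[] right=[] parent=D
Step 5 (up): focus=D path=0 depth=1 children=['N'] left=[] right=['H'] parent=U
Step 6 (right): focus=H path=1 depth=1 children=[] left=['D'] right=[] parent=U
Step 7 (left): focus=D path=0 depth=1 children=['N'] left=[] right=['H'] parent=U
Step 8 (right): focus=H path=1 depth=1 children=[] left=['D'] right=[] parent=U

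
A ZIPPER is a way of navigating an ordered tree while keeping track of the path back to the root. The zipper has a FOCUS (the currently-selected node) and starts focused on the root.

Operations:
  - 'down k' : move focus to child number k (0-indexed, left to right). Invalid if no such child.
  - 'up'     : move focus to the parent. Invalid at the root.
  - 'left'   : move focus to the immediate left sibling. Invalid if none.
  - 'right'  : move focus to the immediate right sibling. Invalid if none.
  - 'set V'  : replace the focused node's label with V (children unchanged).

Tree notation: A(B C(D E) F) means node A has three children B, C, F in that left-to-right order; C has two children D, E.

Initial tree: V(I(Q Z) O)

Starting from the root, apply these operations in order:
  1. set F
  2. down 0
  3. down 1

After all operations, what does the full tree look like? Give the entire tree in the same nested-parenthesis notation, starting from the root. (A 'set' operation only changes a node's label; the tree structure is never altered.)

Step 1 (set F): focus=F path=root depth=0 children=['I', 'O'] (at root)
Step 2 (down 0): focus=I path=0 depth=1 children=['Q', 'Z'] left=[] right=['O'] parent=F
Step 3 (down 1): focus=Z path=0/1 depth=2 children=[] left=['Q'] right=[] parent=I

Answer: F(I(Q Z) O)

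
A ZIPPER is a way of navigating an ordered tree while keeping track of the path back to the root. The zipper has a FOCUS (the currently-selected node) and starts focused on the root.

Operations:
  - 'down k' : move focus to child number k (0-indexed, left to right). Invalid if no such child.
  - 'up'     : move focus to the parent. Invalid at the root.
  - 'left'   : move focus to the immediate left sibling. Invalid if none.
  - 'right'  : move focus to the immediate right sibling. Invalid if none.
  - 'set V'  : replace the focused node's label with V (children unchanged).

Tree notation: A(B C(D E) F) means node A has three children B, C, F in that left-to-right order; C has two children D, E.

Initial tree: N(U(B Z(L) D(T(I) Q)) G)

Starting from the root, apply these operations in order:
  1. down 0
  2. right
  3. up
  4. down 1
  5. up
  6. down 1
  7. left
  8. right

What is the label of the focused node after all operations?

Answer: G

Derivation:
Step 1 (down 0): focus=U path=0 depth=1 children=['B', 'Z', 'D'] left=[] right=['G'] parent=N
Step 2 (right): focus=G path=1 depth=1 children=[] left=['U'] right=[] parent=N
Step 3 (up): focus=N path=root depth=0 children=['U', 'G'] (at root)
Step 4 (down 1): focus=G path=1 depth=1 children=[] left=['U'] right=[] parent=N
Step 5 (up): focus=N path=root depth=0 children=['U', 'G'] (at root)
Step 6 (down 1): focus=G path=1 depth=1 children=[] left=['U'] right=[] parent=N
Step 7 (left): focus=U path=0 depth=1 children=['B', 'Z', 'D'] left=[] right=['G'] parent=N
Step 8 (right): focus=G path=1 depth=1 children=[] left=['U'] right=[] parent=N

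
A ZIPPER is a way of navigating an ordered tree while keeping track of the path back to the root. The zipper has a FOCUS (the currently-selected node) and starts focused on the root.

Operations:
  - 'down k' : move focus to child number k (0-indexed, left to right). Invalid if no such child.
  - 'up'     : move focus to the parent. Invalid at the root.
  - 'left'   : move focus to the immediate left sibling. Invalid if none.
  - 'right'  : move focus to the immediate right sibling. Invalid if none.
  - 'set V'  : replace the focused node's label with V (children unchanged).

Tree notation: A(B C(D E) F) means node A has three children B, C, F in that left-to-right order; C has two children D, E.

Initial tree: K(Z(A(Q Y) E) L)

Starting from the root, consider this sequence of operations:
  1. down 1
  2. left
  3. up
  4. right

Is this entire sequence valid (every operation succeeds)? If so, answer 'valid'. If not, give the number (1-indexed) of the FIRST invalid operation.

Answer: 4

Derivation:
Step 1 (down 1): focus=L path=1 depth=1 children=[] left=['Z'] right=[] parent=K
Step 2 (left): focus=Z path=0 depth=1 children=['A', 'E'] left=[] right=['L'] parent=K
Step 3 (up): focus=K path=root depth=0 children=['Z', 'L'] (at root)
Step 4 (right): INVALID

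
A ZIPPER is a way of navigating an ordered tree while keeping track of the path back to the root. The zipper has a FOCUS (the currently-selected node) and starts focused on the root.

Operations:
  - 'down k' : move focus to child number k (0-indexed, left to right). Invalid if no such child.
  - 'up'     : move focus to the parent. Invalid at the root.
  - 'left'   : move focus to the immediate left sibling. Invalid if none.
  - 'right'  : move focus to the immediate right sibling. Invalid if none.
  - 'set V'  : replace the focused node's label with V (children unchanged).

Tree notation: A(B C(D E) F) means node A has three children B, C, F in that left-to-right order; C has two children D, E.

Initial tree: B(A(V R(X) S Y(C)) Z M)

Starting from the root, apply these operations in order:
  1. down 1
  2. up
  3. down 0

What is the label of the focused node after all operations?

Answer: A

Derivation:
Step 1 (down 1): focus=Z path=1 depth=1 children=[] left=['A'] right=['M'] parent=B
Step 2 (up): focus=B path=root depth=0 children=['A', 'Z', 'M'] (at root)
Step 3 (down 0): focus=A path=0 depth=1 children=['V', 'R', 'S', 'Y'] left=[] right=['Z', 'M'] parent=B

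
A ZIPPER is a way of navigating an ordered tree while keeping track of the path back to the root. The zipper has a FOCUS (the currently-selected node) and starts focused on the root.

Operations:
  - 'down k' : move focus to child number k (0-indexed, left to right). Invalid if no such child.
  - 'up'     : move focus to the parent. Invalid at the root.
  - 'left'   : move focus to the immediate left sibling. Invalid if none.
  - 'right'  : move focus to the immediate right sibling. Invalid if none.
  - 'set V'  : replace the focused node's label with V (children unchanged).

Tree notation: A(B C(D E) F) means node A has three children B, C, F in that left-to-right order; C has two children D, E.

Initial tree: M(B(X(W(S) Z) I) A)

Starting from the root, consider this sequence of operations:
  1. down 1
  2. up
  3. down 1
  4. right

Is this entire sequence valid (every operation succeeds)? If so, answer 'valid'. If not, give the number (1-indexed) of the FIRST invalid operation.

Step 1 (down 1): focus=A path=1 depth=1 children=[] left=['B'] right=[] parent=M
Step 2 (up): focus=M path=root depth=0 children=['B', 'A'] (at root)
Step 3 (down 1): focus=A path=1 depth=1 children=[] left=['B'] right=[] parent=M
Step 4 (right): INVALID

Answer: 4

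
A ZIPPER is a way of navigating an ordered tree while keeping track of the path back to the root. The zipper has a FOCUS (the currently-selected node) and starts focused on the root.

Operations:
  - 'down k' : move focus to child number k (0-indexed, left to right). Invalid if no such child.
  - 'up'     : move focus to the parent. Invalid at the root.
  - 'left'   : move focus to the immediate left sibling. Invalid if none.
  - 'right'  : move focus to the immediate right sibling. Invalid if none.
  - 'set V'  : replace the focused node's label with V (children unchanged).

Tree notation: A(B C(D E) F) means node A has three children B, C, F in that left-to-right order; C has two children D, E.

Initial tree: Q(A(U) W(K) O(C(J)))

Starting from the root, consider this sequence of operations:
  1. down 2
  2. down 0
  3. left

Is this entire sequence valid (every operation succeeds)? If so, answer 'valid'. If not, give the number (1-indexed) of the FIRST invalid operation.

Answer: 3

Derivation:
Step 1 (down 2): focus=O path=2 depth=1 children=['C'] left=['A', 'W'] right=[] parent=Q
Step 2 (down 0): focus=C path=2/0 depth=2 children=['J'] left=[] right=[] parent=O
Step 3 (left): INVALID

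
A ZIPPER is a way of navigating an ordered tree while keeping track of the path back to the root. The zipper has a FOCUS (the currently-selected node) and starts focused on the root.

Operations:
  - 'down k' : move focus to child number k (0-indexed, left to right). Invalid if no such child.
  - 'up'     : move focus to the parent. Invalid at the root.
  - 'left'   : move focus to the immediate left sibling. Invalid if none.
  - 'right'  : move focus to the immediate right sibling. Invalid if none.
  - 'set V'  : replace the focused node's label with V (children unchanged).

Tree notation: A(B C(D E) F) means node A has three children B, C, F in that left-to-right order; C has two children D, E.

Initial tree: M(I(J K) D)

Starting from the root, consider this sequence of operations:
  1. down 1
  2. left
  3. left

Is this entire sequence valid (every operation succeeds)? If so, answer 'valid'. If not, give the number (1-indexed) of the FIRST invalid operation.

Answer: 3

Derivation:
Step 1 (down 1): focus=D path=1 depth=1 children=[] left=['I'] right=[] parent=M
Step 2 (left): focus=I path=0 depth=1 children=['J', 'K'] left=[] right=['D'] parent=M
Step 3 (left): INVALID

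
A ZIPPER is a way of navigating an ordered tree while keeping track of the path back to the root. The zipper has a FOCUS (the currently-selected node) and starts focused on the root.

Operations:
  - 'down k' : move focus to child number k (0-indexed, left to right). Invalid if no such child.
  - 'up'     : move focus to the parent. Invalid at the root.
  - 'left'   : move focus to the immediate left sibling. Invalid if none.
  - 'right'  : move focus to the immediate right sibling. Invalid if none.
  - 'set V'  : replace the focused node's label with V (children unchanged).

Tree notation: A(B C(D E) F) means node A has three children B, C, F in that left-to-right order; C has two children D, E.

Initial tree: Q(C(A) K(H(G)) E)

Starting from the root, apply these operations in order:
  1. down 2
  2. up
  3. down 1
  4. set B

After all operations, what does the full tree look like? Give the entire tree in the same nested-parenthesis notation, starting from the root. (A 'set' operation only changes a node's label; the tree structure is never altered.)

Step 1 (down 2): focus=E path=2 depth=1 children=[] left=['C', 'K'] right=[] parent=Q
Step 2 (up): focus=Q path=root depth=0 children=['C', 'K', 'E'] (at root)
Step 3 (down 1): focus=K path=1 depth=1 children=['H'] left=['C'] right=['E'] parent=Q
Step 4 (set B): focus=B path=1 depth=1 children=['H'] left=['C'] right=['E'] parent=Q

Answer: Q(C(A) B(H(G)) E)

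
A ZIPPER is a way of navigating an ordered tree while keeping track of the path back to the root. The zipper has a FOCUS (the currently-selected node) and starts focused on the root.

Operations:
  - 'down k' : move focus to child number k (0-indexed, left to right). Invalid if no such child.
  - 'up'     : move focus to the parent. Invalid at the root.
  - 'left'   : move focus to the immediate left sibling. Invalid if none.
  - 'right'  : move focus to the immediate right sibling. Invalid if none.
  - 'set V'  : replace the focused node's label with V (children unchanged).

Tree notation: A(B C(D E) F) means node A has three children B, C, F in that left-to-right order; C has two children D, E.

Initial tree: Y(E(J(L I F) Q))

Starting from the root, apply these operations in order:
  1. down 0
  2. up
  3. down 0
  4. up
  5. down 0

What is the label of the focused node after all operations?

Step 1 (down 0): focus=E path=0 depth=1 children=['J', 'Q'] left=[] right=[] parent=Y
Step 2 (up): focus=Y path=root depth=0 children=['E'] (at root)
Step 3 (down 0): focus=E path=0 depth=1 children=['J', 'Q'] left=[] right=[] parent=Y
Step 4 (up): focus=Y path=root depth=0 children=['E'] (at root)
Step 5 (down 0): focus=E path=0 depth=1 children=['J', 'Q'] left=[] right=[] parent=Y

Answer: E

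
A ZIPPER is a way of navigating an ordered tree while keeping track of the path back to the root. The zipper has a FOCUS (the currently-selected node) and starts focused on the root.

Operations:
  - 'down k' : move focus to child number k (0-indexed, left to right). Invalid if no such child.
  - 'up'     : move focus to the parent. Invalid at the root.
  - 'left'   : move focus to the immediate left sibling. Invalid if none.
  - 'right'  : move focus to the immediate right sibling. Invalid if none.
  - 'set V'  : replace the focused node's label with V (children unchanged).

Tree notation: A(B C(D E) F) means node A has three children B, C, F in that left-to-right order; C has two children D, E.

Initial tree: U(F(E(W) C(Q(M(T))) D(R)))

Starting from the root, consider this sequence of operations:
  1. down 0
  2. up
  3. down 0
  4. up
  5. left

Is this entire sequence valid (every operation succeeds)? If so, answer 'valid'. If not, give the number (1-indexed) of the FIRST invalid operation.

Answer: 5

Derivation:
Step 1 (down 0): focus=F path=0 depth=1 children=['E', 'C', 'D'] left=[] right=[] parent=U
Step 2 (up): focus=U path=root depth=0 children=['F'] (at root)
Step 3 (down 0): focus=F path=0 depth=1 children=['E', 'C', 'D'] left=[] right=[] parent=U
Step 4 (up): focus=U path=root depth=0 children=['F'] (at root)
Step 5 (left): INVALID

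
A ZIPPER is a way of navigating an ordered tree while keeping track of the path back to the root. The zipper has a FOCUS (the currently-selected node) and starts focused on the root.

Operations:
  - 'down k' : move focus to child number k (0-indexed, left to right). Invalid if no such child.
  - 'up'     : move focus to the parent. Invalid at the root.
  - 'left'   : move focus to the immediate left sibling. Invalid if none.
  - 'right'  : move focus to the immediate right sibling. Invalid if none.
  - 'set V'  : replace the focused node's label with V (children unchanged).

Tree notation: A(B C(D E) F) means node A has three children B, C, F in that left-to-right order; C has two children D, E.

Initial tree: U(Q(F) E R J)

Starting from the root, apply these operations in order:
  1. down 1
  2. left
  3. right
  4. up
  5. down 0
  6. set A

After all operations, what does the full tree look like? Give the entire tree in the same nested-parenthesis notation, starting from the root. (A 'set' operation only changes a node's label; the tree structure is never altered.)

Answer: U(A(F) E R J)

Derivation:
Step 1 (down 1): focus=E path=1 depth=1 children=[] left=['Q'] right=['R', 'J'] parent=U
Step 2 (left): focus=Q path=0 depth=1 children=['F'] left=[] right=['E', 'R', 'J'] parent=U
Step 3 (right): focus=E path=1 depth=1 children=[] left=['Q'] right=['R', 'J'] parent=U
Step 4 (up): focus=U path=root depth=0 children=['Q', 'E', 'R', 'J'] (at root)
Step 5 (down 0): focus=Q path=0 depth=1 children=['F'] left=[] right=['E', 'R', 'J'] parent=U
Step 6 (set A): focus=A path=0 depth=1 children=['F'] left=[] right=['E', 'R', 'J'] parent=U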